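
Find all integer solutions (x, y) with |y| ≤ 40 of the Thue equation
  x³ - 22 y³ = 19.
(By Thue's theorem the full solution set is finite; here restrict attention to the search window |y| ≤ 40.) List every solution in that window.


The equation is x³ - 22y³ = 19. For fixed y, x³ = 22·y³ + 19, so a solution requires the RHS to be a perfect cube.
Strategy: iterate y from -40 to 40, compute RHS = 22·y³ + 19, and check whether it is a (positive or negative) perfect cube.
Check small values of y:
  y = 0: RHS = 19 is not a perfect cube.
  y = 1: RHS = 41 is not a perfect cube.
  y = -1: RHS = -3 is not a perfect cube.
  y = 2: RHS = 195 is not a perfect cube.
  y = -2: RHS = -157 is not a perfect cube.
  y = 3: RHS = 613 is not a perfect cube.
  y = -3: RHS = -575 is not a perfect cube.
Continuing the search up to |y| = 40 finds no solutions either.
No (x, y) in the scanned range satisfies the equation.

No integer solutions with |y| ≤ 40.


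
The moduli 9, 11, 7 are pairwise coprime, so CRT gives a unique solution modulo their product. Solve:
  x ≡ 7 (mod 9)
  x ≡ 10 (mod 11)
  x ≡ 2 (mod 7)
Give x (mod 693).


Moduli 9, 11, 7 are pairwise coprime; by CRT there is a unique solution modulo M = 9 · 11 · 7 = 693.
Solve pairwise, accumulating the modulus:
  Start with x ≡ 7 (mod 9).
  Combine with x ≡ 10 (mod 11): since gcd(9, 11) = 1, we get a unique residue mod 99.
    Write x = 7 + 9·t and substitute into x ≡ 10 (mod 11): 9·t ≡ 10 − 7 = 3 (mod 11).
    The inverse of 9 mod 11 is 5 (since 9·5 = 45 = 4·11 + 1), so t ≡ 5·3 = 15 ≡ 4 (mod 11).
    Then x = 7 + 9·4 = 43, valid modulo lcm(9, 11) = 99: x ≡ 43 (mod 99).
  Combine with x ≡ 2 (mod 7): since gcd(99, 7) = 1, we get a unique residue mod 693.
    Write x = 43 + 99·t and substitute into x ≡ 2 (mod 7): 99·t ≡ 2 − 43 = -41 (mod 7).
    Reduce coefficients mod 7: 1·t ≡ 1 (mod 7).
    So t ≡ 1 (mod 7).
    Then x = 43 + 99·1 = 142, valid modulo lcm(99, 7) = 693: x ≡ 142 (mod 693).
Verify: 142 mod 9 = 7 ✓, 142 mod 11 = 10 ✓, 142 mod 7 = 2 ✓.

x ≡ 142 (mod 693).


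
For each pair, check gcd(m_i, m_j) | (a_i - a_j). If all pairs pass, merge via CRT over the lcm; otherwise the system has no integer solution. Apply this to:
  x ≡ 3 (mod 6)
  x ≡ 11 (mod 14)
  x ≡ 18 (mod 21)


Moduli 6, 14, 21 are not pairwise coprime, so CRT works modulo lcm(m_i) when all pairwise compatibility conditions hold.
Pairwise compatibility: gcd(m_i, m_j) must divide a_i - a_j for every pair.
Merge one congruence at a time:
  Start: x ≡ 3 (mod 6).
  Combine with x ≡ 11 (mod 14): gcd(6, 14) = 2; 11 - 3 = 8, which IS divisible by 2, so compatible.
    Write x = 3 + 6·t and substitute into x ≡ 11 (mod 14): 6·t ≡ 11 − 3 = 8 (mod 14).
    Divide the congruence (and modulus) by g = 2: 3·t ≡ 4 (mod 7).
    The inverse of 3 mod 7 is 5 (since 3·5 = 15 = 2·7 + 1), so t ≡ 5·4 = 20 ≡ 6 (mod 7).
    Then x = 3 + 6·6 = 39, valid modulo lcm(6, 14) = 42: x ≡ 39 (mod 42).
  Combine with x ≡ 18 (mod 21): gcd(42, 21) = 21; 18 - 39 = -21, which IS divisible by 21, so compatible.
    Write x = 39 + 42·t and substitute into x ≡ 18 (mod 21): 42·t ≡ 18 − 39 = -21 (mod 21).
    Divide the congruence (and modulus) by g = 21: 2·t ≡ -1 (mod 1).
    Modulo 1 every t works; take t = 0.
    Then x = 39 + 42·0 = 39, valid modulo lcm(42, 21) = 42: x ≡ 39 (mod 42).
Verify: 39 mod 6 = 3, 39 mod 14 = 11, 39 mod 21 = 18.

x ≡ 39 (mod 42).


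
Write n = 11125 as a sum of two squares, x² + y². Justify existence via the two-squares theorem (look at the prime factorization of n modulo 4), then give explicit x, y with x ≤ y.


Step 1: Factor n = 11125 = 5^3 · 89.
Step 2: Check the mod-4 condition on each prime factor: 5 ≡ 1 (mod 4), exponent 3; 89 ≡ 1 (mod 4), exponent 1.
All primes ≡ 3 (mod 4) appear to even exponent (or don't appear), so by the two-squares theorem n IS expressible as a sum of two squares.
Step 3: Build a representation. Group n = k² · m with k = 5 and m = 5 · 89 = 445 (a product of primes ≡ 1 (mod 4)); a representation of m scales to one of n via (k·x)² + (k·y)² = k²(x² + y²). Each prime p ≡ 1 (mod 4) is itself a sum of two squares; find a² by testing p − a² for a perfect square:
  5: 5 − 1² = 4 = 2² ⇒ 5 = 1² + 2².
  89: 89 − 1² = 88, 89 − 2² = 85, 89 − 3² = 80, 89 − 4² = 73, 89 − 5² = 64 = 8² ⇒ 89 = 5² + 8².
  Combine using the Brahmagupta–Fibonacci identity (a² + b²)(c² + d²) = (ac − bd)² + (ad + bc)² = (ac + bd)² + (ad − bc)²:
  5 · 89 = 445: from (1² + 2²)(5² + 8²), take (1·5 − 2·8, 1·8 + 2·5) = (5 − 16, 8 + 10) = (-11, 18); dropping signs (only squares matter) gives (11, 18); check 11² + 18² = 121 + 324 = 445 ✓.
  Scale by k = 5: (5·11, 5·18) = (55, 90).
Step 4: Order so x ≤ y and verify: 55² + 90² = 3025 + 8100 = 11125 = n. ✓

n = 11125 = 55² + 90² (one valid representation with x ≤ y).


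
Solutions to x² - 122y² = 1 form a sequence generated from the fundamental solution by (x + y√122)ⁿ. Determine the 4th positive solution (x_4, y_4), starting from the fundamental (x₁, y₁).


Step 1: Find the fundamental solution (x₁, y₁) of x² - 122y² = 1.
  Expand √122 as a continued fraction. a₀ = ⌊√122⌋ = 11; iterate m_{k+1} = d_k·a_k − m_k, d_{k+1} = (122 − m_{k+1}²)/d_k, a_{k+1} = ⌊(a₀ + m_{k+1})/d_{k+1}⌋ (starting m₀ = 0, d₀ = 1), with convergents p_k = a_k·p_{k-1} + p_{k-2}, q_k = a_k·q_{k-1} + q_{k-2} (p₋₁ = 1, q₋₁ = 0):
  k = 0: a₀ = 11; p₀/q₀ = 11/1; p₀² − 122·q₀² = 121 − 122 = -1.
  k = 1: m = 11, d = 1, a = ⌊(11 + 11)/1⌋ = 22; p/q = (22·11 + 1)/(22·1 + 0) = 243/22; p² − 122·q² = 59049 − 59048 = 1.
  The first convergent with p² − 122·q² = 1 gives the fundamental solution (x₁, y₁) = (243, 22).
Step 2: Apply the recurrence (x_{n+1}, y_{n+1}) = (x₁x_n + 122y₁y_n, x₁y_n + y₁x_n) repeatedly.
  From (x_1, y_1) = (243, 22): x_2 = 243·243 + 122·22·22 = 118097; y_2 = 243·22 + 22·243 = 10692.
  From (x_2, y_2) = (118097, 10692): x_3 = 243·118097 + 122·22·10692 = 57394899; y_3 = 243·10692 + 22·118097 = 5196290.
  From (x_3, y_3) = (57394899, 5196290): x_4 = 243·57394899 + 122·22·5196290 = 27893802817; y_4 = 243·5196290 + 22·57394899 = 2525386248.
Step 3: Verify x_4² - 122·y_4² = 778064235593677135489 - 778064235593677135488 = 1 (should be 1). ✓

(x_1, y_1) = (243, 22); (x_4, y_4) = (27893802817, 2525386248).


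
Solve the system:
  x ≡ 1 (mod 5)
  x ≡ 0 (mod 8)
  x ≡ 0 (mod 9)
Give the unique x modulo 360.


Moduli 5, 8, 9 are pairwise coprime; by CRT there is a unique solution modulo M = 5 · 8 · 9 = 360.
Solve pairwise, accumulating the modulus:
  Start with x ≡ 1 (mod 5).
  Combine with x ≡ 0 (mod 8): since gcd(5, 8) = 1, we get a unique residue mod 40.
    Write x = 1 + 5·t and substitute into x ≡ 0 (mod 8): 5·t ≡ 0 − 1 = -1 (mod 8).
    Reduce coefficients mod 8: 5·t ≡ 7 (mod 8).
    The inverse of 5 mod 8 is 5 (since 5·5 = 25 = 3·8 + 1), so t ≡ 5·7 = 35 ≡ 3 (mod 8).
    Then x = 1 + 5·3 = 16, valid modulo lcm(5, 8) = 40: x ≡ 16 (mod 40).
  Combine with x ≡ 0 (mod 9): since gcd(40, 9) = 1, we get a unique residue mod 360.
    Write x = 16 + 40·t and substitute into x ≡ 0 (mod 9): 40·t ≡ 0 − 16 = -16 (mod 9).
    Reduce coefficients mod 9: 4·t ≡ 2 (mod 9).
    The inverse of 4 mod 9 is 7 (since 4·7 = 28 = 3·9 + 1), so t ≡ 7·2 = 14 ≡ 5 (mod 9).
    Then x = 16 + 40·5 = 216, valid modulo lcm(40, 9) = 360: x ≡ 216 (mod 360).
Verify: 216 mod 5 = 1 ✓, 216 mod 8 = 0 ✓, 216 mod 9 = 0 ✓.

x ≡ 216 (mod 360).


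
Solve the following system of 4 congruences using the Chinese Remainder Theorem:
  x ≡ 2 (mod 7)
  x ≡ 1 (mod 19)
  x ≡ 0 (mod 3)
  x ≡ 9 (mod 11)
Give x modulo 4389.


Product of moduli M = 7 · 19 · 3 · 11 = 4389.
Merge one congruence at a time:
  Start: x ≡ 2 (mod 7).
  Combine with x ≡ 1 (mod 19); new modulus lcm = 133.
    Write x = 2 + 7·t and substitute into x ≡ 1 (mod 19): 7·t ≡ 1 − 2 = -1 (mod 19).
    Reduce coefficients mod 19: 7·t ≡ 18 (mod 19).
    The inverse of 7 mod 19 is 11 (since 7·11 = 77 = 4·19 + 1), so t ≡ 11·18 = 198 ≡ 8 (mod 19).
    Then x = 2 + 7·8 = 58, valid modulo lcm(7, 19) = 133: x ≡ 58 (mod 133).
  Combine with x ≡ 0 (mod 3); new modulus lcm = 399.
    Write x = 58 + 133·t and substitute into x ≡ 0 (mod 3): 133·t ≡ 0 − 58 = -58 (mod 3).
    Reduce coefficients mod 3: 1·t ≡ 2 (mod 3).
    So t ≡ 2 (mod 3).
    Then x = 58 + 133·2 = 324, valid modulo lcm(133, 3) = 399: x ≡ 324 (mod 399).
  Combine with x ≡ 9 (mod 11); new modulus lcm = 4389.
    Write x = 324 + 399·t and substitute into x ≡ 9 (mod 11): 399·t ≡ 9 − 324 = -315 (mod 11).
    Reduce coefficients mod 11: 3·t ≡ 4 (mod 11).
    The inverse of 3 mod 11 is 4 (since 3·4 = 12 = 1·11 + 1), so t ≡ 4·4 = 16 ≡ 5 (mod 11).
    Then x = 324 + 399·5 = 2319, valid modulo lcm(399, 11) = 4389: x ≡ 2319 (mod 4389).
Verify against each original: 2319 mod 7 = 2, 2319 mod 19 = 1, 2319 mod 3 = 0, 2319 mod 11 = 9.

x ≡ 2319 (mod 4389).


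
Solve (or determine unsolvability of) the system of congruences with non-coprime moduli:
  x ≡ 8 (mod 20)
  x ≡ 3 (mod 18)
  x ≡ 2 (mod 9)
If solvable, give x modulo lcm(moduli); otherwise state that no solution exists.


Moduli 20, 18, 9 are not pairwise coprime, so CRT works modulo lcm(m_i) when all pairwise compatibility conditions hold.
Pairwise compatibility: gcd(m_i, m_j) must divide a_i - a_j for every pair.
Merge one congruence at a time:
  Start: x ≡ 8 (mod 20).
  Combine with x ≡ 3 (mod 18): gcd(20, 18) = 2, and 3 - 8 = -5 is NOT divisible by 2.
    ⇒ system is inconsistent (no integer solution).

No solution (the system is inconsistent).


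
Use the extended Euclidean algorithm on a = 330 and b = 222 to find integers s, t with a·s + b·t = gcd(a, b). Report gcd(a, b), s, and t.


Euclidean algorithm on (330, 222) — divide until remainder is 0:
  330 = 1 · 222 + 108
  222 = 2 · 108 + 6
  108 = 18 · 6 + 0
gcd(330, 222) = 6.
Track Bezout coefficients alongside the remainders: start with r₀ = 330 = a·1 + b·0 (s = 1, t = 0) and r₁ = 222 = a·0 + b·1 (s = 0, t = 1); each new remainder r_{k+1} = r_{k-1} − q_k·r_k inherits s_{k+1} = s_{k-1} − q_k·s_k, t_{k+1} = t_{k-1} − q_k·t_k, so r_k = a·s_k + b·t_k at every step:
  q = 1: r = 108, s = 1 − 1·0 = 1, t = 0 − 1·1 = -1  (check: 330·1 + 222·(-1) = 108)
  q = 2: r = 6, s = 0 − 2·1 = -2, t = 1 − 2·(-1) = 3  (check: 330·(-2) + 222·3 = 6)
The row with r = 6 (the gcd) gives the Bezout coefficients s = -2, t = 3.
Result: 330 · (-2) + 222 · (3) = 6.

gcd(330, 222) = 6; s = -2, t = 3 (check: 330·(-2) + 222·3 = 6).


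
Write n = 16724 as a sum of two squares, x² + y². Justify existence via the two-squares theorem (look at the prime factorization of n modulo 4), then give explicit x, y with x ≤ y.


Step 1: Factor n = 16724 = 2^2 · 37 · 113.
Step 2: Check the mod-4 condition on each prime factor: 2 = 2 (special); 37 ≡ 1 (mod 4), exponent 1; 113 ≡ 1 (mod 4), exponent 1.
All primes ≡ 3 (mod 4) appear to even exponent (or don't appear), so by the two-squares theorem n IS expressible as a sum of two squares.
Step 3: Build a representation. Group n = k² · m with k = 2 and m = 37 · 113 = 4181 (a product of primes ≡ 1 (mod 4)); a representation of m scales to one of n via (k·x)² + (k·y)² = k²(x² + y²). Each prime p ≡ 1 (mod 4) is itself a sum of two squares; find a² by testing p − a² for a perfect square:
  37: 37 − 1² = 36 = 6² ⇒ 37 = 1² + 6².
  113: 113 − 1² = 112, 113 − 2² = 109, 113 − 3² = 104, 113 − 4² = 97, 113 − 5² = 88, 113 − 6² = 77, 113 − 7² = 64 = 8² ⇒ 113 = 7² + 8².
  Combine using the Brahmagupta–Fibonacci identity (a² + b²)(c² + d²) = (ac − bd)² + (ad + bc)² = (ac + bd)² + (ad − bc)²:
  37 · 113 = 4181: from (1² + 6²)(7² + 8²), take (1·7 − 6·8, 1·8 + 6·7) = (7 − 48, 8 + 42) = (-41, 50); dropping signs (only squares matter) gives (41, 50); check 41² + 50² = 1681 + 2500 = 4181 ✓.
  Scale by k = 2: (2·41, 2·50) = (82, 100).
Step 4: Order so x ≤ y and verify: 82² + 100² = 6724 + 10000 = 16724 = n. ✓

n = 16724 = 82² + 100² (one valid representation with x ≤ y).


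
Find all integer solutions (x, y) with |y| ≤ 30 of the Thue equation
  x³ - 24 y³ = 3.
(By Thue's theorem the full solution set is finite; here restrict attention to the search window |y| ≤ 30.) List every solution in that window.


The equation is x³ - 24y³ = 3. For fixed y, x³ = 24·y³ + 3, so a solution requires the RHS to be a perfect cube.
Strategy: iterate y from -30 to 30, compute RHS = 24·y³ + 3, and check whether it is a (positive or negative) perfect cube.
Check small values of y:
  y = 0: RHS = 3 is not a perfect cube.
  y = 1: RHS = 27 = (3)³ ⇒ x = 3 works.
  y = -1: RHS = -21 is not a perfect cube.
  y = 2: RHS = 195 is not a perfect cube.
  y = -2: RHS = -189 is not a perfect cube.
  y = 3: RHS = 651 is not a perfect cube.
  y = -3: RHS = -645 is not a perfect cube.
Continuing the search up to |y| = 30 finds no further solutions beyond those listed.
Collected solutions: (3, 1).

Solutions (with |y| ≤ 30): (3, 1).


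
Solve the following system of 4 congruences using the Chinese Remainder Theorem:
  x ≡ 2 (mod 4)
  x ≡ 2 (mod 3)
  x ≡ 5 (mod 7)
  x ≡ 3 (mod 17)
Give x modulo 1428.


Product of moduli M = 4 · 3 · 7 · 17 = 1428.
Merge one congruence at a time:
  Start: x ≡ 2 (mod 4).
  Combine with x ≡ 2 (mod 3); new modulus lcm = 12.
    Write x = 2 + 4·t and substitute into x ≡ 2 (mod 3): 4·t ≡ 2 − 2 = 0 (mod 3).
    Reduce coefficients mod 3: 1·t ≡ 0 (mod 3).
    So t ≡ 0 (mod 3).
    Then x = 2 + 4·0 = 2, valid modulo lcm(4, 3) = 12: x ≡ 2 (mod 12).
  Combine with x ≡ 5 (mod 7); new modulus lcm = 84.
    Write x = 2 + 12·t and substitute into x ≡ 5 (mod 7): 12·t ≡ 5 − 2 = 3 (mod 7).
    Reduce coefficients mod 7: 5·t ≡ 3 (mod 7).
    The inverse of 5 mod 7 is 3 (since 5·3 = 15 = 2·7 + 1), so t ≡ 3·3 = 9 ≡ 2 (mod 7).
    Then x = 2 + 12·2 = 26, valid modulo lcm(12, 7) = 84: x ≡ 26 (mod 84).
  Combine with x ≡ 3 (mod 17); new modulus lcm = 1428.
    Write x = 26 + 84·t and substitute into x ≡ 3 (mod 17): 84·t ≡ 3 − 26 = -23 (mod 17).
    Reduce coefficients mod 17: 16·t ≡ 11 (mod 17).
    The inverse of 16 mod 17 is 16 (since 16·16 = 256 = 15·17 + 1), so t ≡ 16·11 = 176 ≡ 6 (mod 17).
    Then x = 26 + 84·6 = 530, valid modulo lcm(84, 17) = 1428: x ≡ 530 (mod 1428).
Verify against each original: 530 mod 4 = 2, 530 mod 3 = 2, 530 mod 7 = 5, 530 mod 17 = 3.

x ≡ 530 (mod 1428).


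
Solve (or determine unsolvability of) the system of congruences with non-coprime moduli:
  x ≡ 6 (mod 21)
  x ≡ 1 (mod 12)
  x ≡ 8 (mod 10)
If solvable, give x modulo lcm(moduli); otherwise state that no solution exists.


Moduli 21, 12, 10 are not pairwise coprime, so CRT works modulo lcm(m_i) when all pairwise compatibility conditions hold.
Pairwise compatibility: gcd(m_i, m_j) must divide a_i - a_j for every pair.
Merge one congruence at a time:
  Start: x ≡ 6 (mod 21).
  Combine with x ≡ 1 (mod 12): gcd(21, 12) = 3, and 1 - 6 = -5 is NOT divisible by 3.
    ⇒ system is inconsistent (no integer solution).

No solution (the system is inconsistent).


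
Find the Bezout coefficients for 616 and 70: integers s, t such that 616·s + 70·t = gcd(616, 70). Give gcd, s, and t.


Euclidean algorithm on (616, 70) — divide until remainder is 0:
  616 = 8 · 70 + 56
  70 = 1 · 56 + 14
  56 = 4 · 14 + 0
gcd(616, 70) = 14.
Track Bezout coefficients alongside the remainders: start with r₀ = 616 = a·1 + b·0 (s = 1, t = 0) and r₁ = 70 = a·0 + b·1 (s = 0, t = 1); each new remainder r_{k+1} = r_{k-1} − q_k·r_k inherits s_{k+1} = s_{k-1} − q_k·s_k, t_{k+1} = t_{k-1} − q_k·t_k, so r_k = a·s_k + b·t_k at every step:
  q = 8: r = 56, s = 1 − 8·0 = 1, t = 0 − 8·1 = -8  (check: 616·1 + 70·(-8) = 56)
  q = 1: r = 14, s = 0 − 1·1 = -1, t = 1 − 1·(-8) = 9  (check: 616·(-1) + 70·9 = 14)
The row with r = 14 (the gcd) gives the Bezout coefficients s = -1, t = 9.
Result: 616 · (-1) + 70 · (9) = 14.

gcd(616, 70) = 14; s = -1, t = 9 (check: 616·(-1) + 70·9 = 14).


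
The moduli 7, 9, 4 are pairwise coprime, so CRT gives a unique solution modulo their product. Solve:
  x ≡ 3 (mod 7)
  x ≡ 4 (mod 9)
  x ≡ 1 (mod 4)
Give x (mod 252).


Moduli 7, 9, 4 are pairwise coprime; by CRT there is a unique solution modulo M = 7 · 9 · 4 = 252.
Solve pairwise, accumulating the modulus:
  Start with x ≡ 3 (mod 7).
  Combine with x ≡ 4 (mod 9): since gcd(7, 9) = 1, we get a unique residue mod 63.
    Write x = 3 + 7·t and substitute into x ≡ 4 (mod 9): 7·t ≡ 4 − 3 = 1 (mod 9).
    The inverse of 7 mod 9 is 4 (since 7·4 = 28 = 3·9 + 1), so t ≡ 4·1 = 4 ≡ 4 (mod 9).
    Then x = 3 + 7·4 = 31, valid modulo lcm(7, 9) = 63: x ≡ 31 (mod 63).
  Combine with x ≡ 1 (mod 4): since gcd(63, 4) = 1, we get a unique residue mod 252.
    Write x = 31 + 63·t and substitute into x ≡ 1 (mod 4): 63·t ≡ 1 − 31 = -30 (mod 4).
    Reduce coefficients mod 4: 3·t ≡ 2 (mod 4).
    The inverse of 3 mod 4 is 3 (since 3·3 = 9 = 2·4 + 1), so t ≡ 3·2 = 6 ≡ 2 (mod 4).
    Then x = 31 + 63·2 = 157, valid modulo lcm(63, 4) = 252: x ≡ 157 (mod 252).
Verify: 157 mod 7 = 3 ✓, 157 mod 9 = 4 ✓, 157 mod 4 = 1 ✓.

x ≡ 157 (mod 252).


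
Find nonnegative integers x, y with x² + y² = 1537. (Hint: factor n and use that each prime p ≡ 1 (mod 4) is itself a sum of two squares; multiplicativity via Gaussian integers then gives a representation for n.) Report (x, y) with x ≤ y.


Step 1: Factor n = 1537 = 29 · 53.
Step 2: Check the mod-4 condition on each prime factor: 29 ≡ 1 (mod 4), exponent 1; 53 ≡ 1 (mod 4), exponent 1.
All primes ≡ 3 (mod 4) appear to even exponent (or don't appear), so by the two-squares theorem n IS expressible as a sum of two squares.
Step 3: Build a representation. Here n = 29 · 53 is a product of primes ≡ 1 (mod 4). Each prime p ≡ 1 (mod 4) is itself a sum of two squares; find a² by testing p − a² for a perfect square:
  29: 29 − 1² = 28, 29 − 2² = 25 = 5² ⇒ 29 = 2² + 5².
  53: 53 − 1² = 52, 53 − 2² = 49 = 7² ⇒ 53 = 2² + 7².
  Combine using the Brahmagupta–Fibonacci identity (a² + b²)(c² + d²) = (ac − bd)² + (ad + bc)² = (ac + bd)² + (ad − bc)²:
  29 · 53 = 1537: from (2² + 5²)(2² + 7²), take (2·2 − 5·7, 2·7 + 5·2) = (4 − 35, 14 + 10) = (-31, 24); dropping signs (only squares matter) gives (31, 24); check 31² + 24² = 961 + 576 = 1537 ✓.
Step 4: Order so x ≤ y and verify: 24² + 31² = 576 + 961 = 1537 = n. ✓

n = 1537 = 24² + 31² (one valid representation with x ≤ y).


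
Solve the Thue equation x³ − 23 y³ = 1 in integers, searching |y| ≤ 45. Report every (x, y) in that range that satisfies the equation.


The equation is x³ - 23y³ = 1. For fixed y, x³ = 23·y³ + 1, so a solution requires the RHS to be a perfect cube.
Strategy: iterate y from -45 to 45, compute RHS = 23·y³ + 1, and check whether it is a (positive or negative) perfect cube.
Check small values of y:
  y = 0: RHS = 1 = (1)³ ⇒ x = 1 works.
  y = 1: RHS = 24 is not a perfect cube.
  y = -1: RHS = -22 is not a perfect cube.
  y = 2: RHS = 185 is not a perfect cube.
  y = -2: RHS = -183 is not a perfect cube.
  y = 3: RHS = 622 is not a perfect cube.
  y = -3: RHS = -620 is not a perfect cube.
Continuing the search up to |y| = 45 finds no further solutions beyond those listed.
Collected solutions: (1, 0).

Solutions (with |y| ≤ 45): (1, 0).


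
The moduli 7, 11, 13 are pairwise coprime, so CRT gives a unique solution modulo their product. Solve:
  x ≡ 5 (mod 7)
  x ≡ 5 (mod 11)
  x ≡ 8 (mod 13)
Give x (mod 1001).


Moduli 7, 11, 13 are pairwise coprime; by CRT there is a unique solution modulo M = 7 · 11 · 13 = 1001.
Solve pairwise, accumulating the modulus:
  Start with x ≡ 5 (mod 7).
  Combine with x ≡ 5 (mod 11): since gcd(7, 11) = 1, we get a unique residue mod 77.
    Write x = 5 + 7·t and substitute into x ≡ 5 (mod 11): 7·t ≡ 5 − 5 = 0 (mod 11).
    The inverse of 7 mod 11 is 8 (since 7·8 = 56 = 5·11 + 1), so t ≡ 8·0 = 0 ≡ 0 (mod 11).
    Then x = 5 + 7·0 = 5, valid modulo lcm(7, 11) = 77: x ≡ 5 (mod 77).
  Combine with x ≡ 8 (mod 13): since gcd(77, 13) = 1, we get a unique residue mod 1001.
    Write x = 5 + 77·t and substitute into x ≡ 8 (mod 13): 77·t ≡ 8 − 5 = 3 (mod 13).
    Reduce coefficients mod 13: 12·t ≡ 3 (mod 13).
    The inverse of 12 mod 13 is 12 (since 12·12 = 144 = 11·13 + 1), so t ≡ 12·3 = 36 ≡ 10 (mod 13).
    Then x = 5 + 77·10 = 775, valid modulo lcm(77, 13) = 1001: x ≡ 775 (mod 1001).
Verify: 775 mod 7 = 5 ✓, 775 mod 11 = 5 ✓, 775 mod 13 = 8 ✓.

x ≡ 775 (mod 1001).


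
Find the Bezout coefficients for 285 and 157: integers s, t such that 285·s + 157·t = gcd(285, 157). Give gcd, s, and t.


Euclidean algorithm on (285, 157) — divide until remainder is 0:
  285 = 1 · 157 + 128
  157 = 1 · 128 + 29
  128 = 4 · 29 + 12
  29 = 2 · 12 + 5
  12 = 2 · 5 + 2
  5 = 2 · 2 + 1
  2 = 2 · 1 + 0
gcd(285, 157) = 1.
Track Bezout coefficients alongside the remainders: start with r₀ = 285 = a·1 + b·0 (s = 1, t = 0) and r₁ = 157 = a·0 + b·1 (s = 0, t = 1); each new remainder r_{k+1} = r_{k-1} − q_k·r_k inherits s_{k+1} = s_{k-1} − q_k·s_k, t_{k+1} = t_{k-1} − q_k·t_k, so r_k = a·s_k + b·t_k at every step:
  q = 1: r = 128, s = 1 − 1·0 = 1, t = 0 − 1·1 = -1  (check: 285·1 + 157·(-1) = 128)
  q = 1: r = 29, s = 0 − 1·1 = -1, t = 1 − 1·(-1) = 2  (check: 285·(-1) + 157·2 = 29)
  q = 4: r = 12, s = 1 − 4·(-1) = 5, t = -1 − 4·2 = -9  (check: 285·5 + 157·(-9) = 12)
  q = 2: r = 5, s = -1 − 2·5 = -11, t = 2 − 2·(-9) = 20  (check: 285·(-11) + 157·20 = 5)
  q = 2: r = 2, s = 5 − 2·(-11) = 27, t = -9 − 2·20 = -49  (check: 285·27 + 157·(-49) = 2)
  q = 2: r = 1, s = -11 − 2·27 = -65, t = 20 − 2·(-49) = 118  (check: 285·(-65) + 157·118 = 1)
The row with r = 1 (the gcd) gives the Bezout coefficients s = -65, t = 118.
Result: 285 · (-65) + 157 · (118) = 1.

gcd(285, 157) = 1; s = -65, t = 118 (check: 285·(-65) + 157·118 = 1).


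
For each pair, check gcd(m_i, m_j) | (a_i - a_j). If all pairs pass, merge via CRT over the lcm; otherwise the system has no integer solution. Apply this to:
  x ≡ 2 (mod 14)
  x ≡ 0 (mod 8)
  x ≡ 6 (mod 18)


Moduli 14, 8, 18 are not pairwise coprime, so CRT works modulo lcm(m_i) when all pairwise compatibility conditions hold.
Pairwise compatibility: gcd(m_i, m_j) must divide a_i - a_j for every pair.
Merge one congruence at a time:
  Start: x ≡ 2 (mod 14).
  Combine with x ≡ 0 (mod 8): gcd(14, 8) = 2; 0 - 2 = -2, which IS divisible by 2, so compatible.
    Write x = 2 + 14·t and substitute into x ≡ 0 (mod 8): 14·t ≡ 0 − 2 = -2 (mod 8).
    Divide the congruence (and modulus) by g = 2: 7·t ≡ -1 (mod 4).
    Reduce coefficients mod 4: 3·t ≡ 3 (mod 4).
    The inverse of 3 mod 4 is 3 (since 3·3 = 9 = 2·4 + 1), so t ≡ 3·3 = 9 ≡ 1 (mod 4).
    Then x = 2 + 14·1 = 16, valid modulo lcm(14, 8) = 56: x ≡ 16 (mod 56).
  Combine with x ≡ 6 (mod 18): gcd(56, 18) = 2; 6 - 16 = -10, which IS divisible by 2, so compatible.
    Write x = 16 + 56·t and substitute into x ≡ 6 (mod 18): 56·t ≡ 6 − 16 = -10 (mod 18).
    Divide the congruence (and modulus) by g = 2: 28·t ≡ -5 (mod 9).
    Reduce coefficients mod 9: 1·t ≡ 4 (mod 9).
    So t ≡ 4 (mod 9).
    Then x = 16 + 56·4 = 240, valid modulo lcm(56, 18) = 504: x ≡ 240 (mod 504).
Verify: 240 mod 14 = 2, 240 mod 8 = 0, 240 mod 18 = 6.

x ≡ 240 (mod 504).


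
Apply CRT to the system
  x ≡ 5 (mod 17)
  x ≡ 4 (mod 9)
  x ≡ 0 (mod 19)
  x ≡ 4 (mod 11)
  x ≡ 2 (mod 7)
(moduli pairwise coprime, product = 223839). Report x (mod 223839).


Product of moduli M = 17 · 9 · 19 · 11 · 7 = 223839.
Merge one congruence at a time:
  Start: x ≡ 5 (mod 17).
  Combine with x ≡ 4 (mod 9); new modulus lcm = 153.
    Write x = 5 + 17·t and substitute into x ≡ 4 (mod 9): 17·t ≡ 4 − 5 = -1 (mod 9).
    Reduce coefficients mod 9: 8·t ≡ 8 (mod 9).
    The inverse of 8 mod 9 is 8 (since 8·8 = 64 = 7·9 + 1), so t ≡ 8·8 = 64 ≡ 1 (mod 9).
    Then x = 5 + 17·1 = 22, valid modulo lcm(17, 9) = 153: x ≡ 22 (mod 153).
  Combine with x ≡ 0 (mod 19); new modulus lcm = 2907.
    Write x = 22 + 153·t and substitute into x ≡ 0 (mod 19): 153·t ≡ 0 − 22 = -22 (mod 19).
    Reduce coefficients mod 19: 1·t ≡ 16 (mod 19).
    So t ≡ 16 (mod 19).
    Then x = 22 + 153·16 = 2470, valid modulo lcm(153, 19) = 2907: x ≡ 2470 (mod 2907).
  Combine with x ≡ 4 (mod 11); new modulus lcm = 31977.
    Write x = 2470 + 2907·t and substitute into x ≡ 4 (mod 11): 2907·t ≡ 4 − 2470 = -2466 (mod 11).
    Reduce coefficients mod 11: 3·t ≡ 9 (mod 11).
    The inverse of 3 mod 11 is 4 (since 3·4 = 12 = 1·11 + 1), so t ≡ 4·9 = 36 ≡ 3 (mod 11).
    Then x = 2470 + 2907·3 = 11191, valid modulo lcm(2907, 11) = 31977: x ≡ 11191 (mod 31977).
  Combine with x ≡ 2 (mod 7); new modulus lcm = 223839.
    Write x = 11191 + 31977·t and substitute into x ≡ 2 (mod 7): 31977·t ≡ 2 − 11191 = -11189 (mod 7).
    Reduce coefficients mod 7: 1·t ≡ 4 (mod 7).
    So t ≡ 4 (mod 7).
    Then x = 11191 + 31977·4 = 139099, valid modulo lcm(31977, 7) = 223839: x ≡ 139099 (mod 223839).
Verify against each original: 139099 mod 17 = 5, 139099 mod 9 = 4, 139099 mod 19 = 0, 139099 mod 11 = 4, 139099 mod 7 = 2.

x ≡ 139099 (mod 223839).


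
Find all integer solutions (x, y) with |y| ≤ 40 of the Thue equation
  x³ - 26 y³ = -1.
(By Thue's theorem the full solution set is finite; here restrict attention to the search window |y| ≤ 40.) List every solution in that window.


The equation is x³ - 26y³ = -1. For fixed y, x³ = 26·y³ − 1, so a solution requires the RHS to be a perfect cube.
Strategy: iterate y from -40 to 40, compute RHS = 26·y³ − 1, and check whether it is a (positive or negative) perfect cube.
Check small values of y:
  y = 0: RHS = -1 = (-1)³ ⇒ x = -1 works.
  y = 1: RHS = 25 is not a perfect cube.
  y = -1: RHS = -27 = (-3)³ ⇒ x = -3 works.
  y = 2: RHS = 207 is not a perfect cube.
  y = -2: RHS = -209 is not a perfect cube.
  y = 3: RHS = 701 is not a perfect cube.
  y = -3: RHS = -703 is not a perfect cube.
Continuing the search up to |y| = 40 finds no further solutions beyond those listed.
Collected solutions: (-1, 0), (-3, -1).

Solutions (with |y| ≤ 40): (-1, 0), (-3, -1).


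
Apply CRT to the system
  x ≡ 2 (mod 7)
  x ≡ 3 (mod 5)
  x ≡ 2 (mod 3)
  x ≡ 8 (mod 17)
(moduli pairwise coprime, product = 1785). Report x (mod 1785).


Product of moduli M = 7 · 5 · 3 · 17 = 1785.
Merge one congruence at a time:
  Start: x ≡ 2 (mod 7).
  Combine with x ≡ 3 (mod 5); new modulus lcm = 35.
    Write x = 2 + 7·t and substitute into x ≡ 3 (mod 5): 7·t ≡ 3 − 2 = 1 (mod 5).
    Reduce coefficients mod 5: 2·t ≡ 1 (mod 5).
    The inverse of 2 mod 5 is 3 (since 2·3 = 6 = 1·5 + 1), so t ≡ 3·1 = 3 ≡ 3 (mod 5).
    Then x = 2 + 7·3 = 23, valid modulo lcm(7, 5) = 35: x ≡ 23 (mod 35).
  Combine with x ≡ 2 (mod 3); new modulus lcm = 105.
    Write x = 23 + 35·t and substitute into x ≡ 2 (mod 3): 35·t ≡ 2 − 23 = -21 (mod 3).
    Reduce coefficients mod 3: 2·t ≡ 0 (mod 3).
    The inverse of 2 mod 3 is 2 (since 2·2 = 4 = 1·3 + 1), so t ≡ 2·0 = 0 ≡ 0 (mod 3).
    Then x = 23 + 35·0 = 23, valid modulo lcm(35, 3) = 105: x ≡ 23 (mod 105).
  Combine with x ≡ 8 (mod 17); new modulus lcm = 1785.
    Write x = 23 + 105·t and substitute into x ≡ 8 (mod 17): 105·t ≡ 8 − 23 = -15 (mod 17).
    Reduce coefficients mod 17: 3·t ≡ 2 (mod 17).
    The inverse of 3 mod 17 is 6 (since 3·6 = 18 = 1·17 + 1), so t ≡ 6·2 = 12 ≡ 12 (mod 17).
    Then x = 23 + 105·12 = 1283, valid modulo lcm(105, 17) = 1785: x ≡ 1283 (mod 1785).
Verify against each original: 1283 mod 7 = 2, 1283 mod 5 = 3, 1283 mod 3 = 2, 1283 mod 17 = 8.

x ≡ 1283 (mod 1785).


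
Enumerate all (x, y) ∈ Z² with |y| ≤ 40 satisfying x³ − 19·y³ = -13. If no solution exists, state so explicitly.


The equation is x³ - 19y³ = -13. For fixed y, x³ = 19·y³ − 13, so a solution requires the RHS to be a perfect cube.
Strategy: iterate y from -40 to 40, compute RHS = 19·y³ − 13, and check whether it is a (positive or negative) perfect cube.
Check small values of y:
  y = 0: RHS = -13 is not a perfect cube.
  y = 1: RHS = 6 is not a perfect cube.
  y = -1: RHS = -32 is not a perfect cube.
  y = 2: RHS = 139 is not a perfect cube.
  y = -2: RHS = -165 is not a perfect cube.
  y = 3: RHS = 500 is not a perfect cube.
  y = -3: RHS = -526 is not a perfect cube.
Continuing the search up to |y| = 40 finds no solutions either.
No (x, y) in the scanned range satisfies the equation.

No integer solutions with |y| ≤ 40.


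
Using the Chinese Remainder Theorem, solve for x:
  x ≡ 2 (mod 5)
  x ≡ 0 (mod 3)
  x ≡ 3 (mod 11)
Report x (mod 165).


Moduli 5, 3, 11 are pairwise coprime; by CRT there is a unique solution modulo M = 5 · 3 · 11 = 165.
Solve pairwise, accumulating the modulus:
  Start with x ≡ 2 (mod 5).
  Combine with x ≡ 0 (mod 3): since gcd(5, 3) = 1, we get a unique residue mod 15.
    Write x = 2 + 5·t and substitute into x ≡ 0 (mod 3): 5·t ≡ 0 − 2 = -2 (mod 3).
    Reduce coefficients mod 3: 2·t ≡ 1 (mod 3).
    The inverse of 2 mod 3 is 2 (since 2·2 = 4 = 1·3 + 1), so t ≡ 2·1 = 2 ≡ 2 (mod 3).
    Then x = 2 + 5·2 = 12, valid modulo lcm(5, 3) = 15: x ≡ 12 (mod 15).
  Combine with x ≡ 3 (mod 11): since gcd(15, 11) = 1, we get a unique residue mod 165.
    Write x = 12 + 15·t and substitute into x ≡ 3 (mod 11): 15·t ≡ 3 − 12 = -9 (mod 11).
    Reduce coefficients mod 11: 4·t ≡ 2 (mod 11).
    The inverse of 4 mod 11 is 3 (since 4·3 = 12 = 1·11 + 1), so t ≡ 3·2 = 6 ≡ 6 (mod 11).
    Then x = 12 + 15·6 = 102, valid modulo lcm(15, 11) = 165: x ≡ 102 (mod 165).
Verify: 102 mod 5 = 2 ✓, 102 mod 3 = 0 ✓, 102 mod 11 = 3 ✓.

x ≡ 102 (mod 165).


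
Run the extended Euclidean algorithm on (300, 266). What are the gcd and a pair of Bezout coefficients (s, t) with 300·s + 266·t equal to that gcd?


Euclidean algorithm on (300, 266) — divide until remainder is 0:
  300 = 1 · 266 + 34
  266 = 7 · 34 + 28
  34 = 1 · 28 + 6
  28 = 4 · 6 + 4
  6 = 1 · 4 + 2
  4 = 2 · 2 + 0
gcd(300, 266) = 2.
Track Bezout coefficients alongside the remainders: start with r₀ = 300 = a·1 + b·0 (s = 1, t = 0) and r₁ = 266 = a·0 + b·1 (s = 0, t = 1); each new remainder r_{k+1} = r_{k-1} − q_k·r_k inherits s_{k+1} = s_{k-1} − q_k·s_k, t_{k+1} = t_{k-1} − q_k·t_k, so r_k = a·s_k + b·t_k at every step:
  q = 1: r = 34, s = 1 − 1·0 = 1, t = 0 − 1·1 = -1  (check: 300·1 + 266·(-1) = 34)
  q = 7: r = 28, s = 0 − 7·1 = -7, t = 1 − 7·(-1) = 8  (check: 300·(-7) + 266·8 = 28)
  q = 1: r = 6, s = 1 − 1·(-7) = 8, t = -1 − 1·8 = -9  (check: 300·8 + 266·(-9) = 6)
  q = 4: r = 4, s = -7 − 4·8 = -39, t = 8 − 4·(-9) = 44  (check: 300·(-39) + 266·44 = 4)
  q = 1: r = 2, s = 8 − 1·(-39) = 47, t = -9 − 1·44 = -53  (check: 300·47 + 266·(-53) = 2)
The row with r = 2 (the gcd) gives the Bezout coefficients s = 47, t = -53.
Result: 300 · (47) + 266 · (-53) = 2.

gcd(300, 266) = 2; s = 47, t = -53 (check: 300·47 + 266·(-53) = 2).


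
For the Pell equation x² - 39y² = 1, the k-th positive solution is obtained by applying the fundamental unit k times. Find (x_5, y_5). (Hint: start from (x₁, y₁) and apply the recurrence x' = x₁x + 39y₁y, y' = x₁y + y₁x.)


Step 1: Find the fundamental solution (x₁, y₁) of x² - 39y² = 1.
  Expand √39 as a continued fraction. a₀ = ⌊√39⌋ = 6; iterate m_{k+1} = d_k·a_k − m_k, d_{k+1} = (39 − m_{k+1}²)/d_k, a_{k+1} = ⌊(a₀ + m_{k+1})/d_{k+1}⌋ (starting m₀ = 0, d₀ = 1), with convergents p_k = a_k·p_{k-1} + p_{k-2}, q_k = a_k·q_{k-1} + q_{k-2} (p₋₁ = 1, q₋₁ = 0):
  k = 0: a₀ = 6; p₀/q₀ = 6/1; p₀² − 39·q₀² = 36 − 39 = -3.
  k = 1: m = 6, d = 3, a = ⌊(6 + 6)/3⌋ = 4; p/q = (4·6 + 1)/(4·1 + 0) = 25/4; p² − 39·q² = 625 − 624 = 1.
  The first convergent with p² − 39·q² = 1 gives the fundamental solution (x₁, y₁) = (25, 4).
Step 2: Apply the recurrence (x_{n+1}, y_{n+1}) = (x₁x_n + 39y₁y_n, x₁y_n + y₁x_n) repeatedly.
  From (x_1, y_1) = (25, 4): x_2 = 25·25 + 39·4·4 = 1249; y_2 = 25·4 + 4·25 = 200.
  From (x_2, y_2) = (1249, 200): x_3 = 25·1249 + 39·4·200 = 62425; y_3 = 25·200 + 4·1249 = 9996.
  From (x_3, y_3) = (62425, 9996): x_4 = 25·62425 + 39·4·9996 = 3120001; y_4 = 25·9996 + 4·62425 = 499600.
  From (x_4, y_4) = (3120001, 499600): x_5 = 25·3120001 + 39·4·499600 = 155937625; y_5 = 25·499600 + 4·3120001 = 24970004.
Step 3: Verify x_5² - 39·y_5² = 24316542890640625 - 24316542890640624 = 1 (should be 1). ✓

(x_1, y_1) = (25, 4); (x_5, y_5) = (155937625, 24970004).


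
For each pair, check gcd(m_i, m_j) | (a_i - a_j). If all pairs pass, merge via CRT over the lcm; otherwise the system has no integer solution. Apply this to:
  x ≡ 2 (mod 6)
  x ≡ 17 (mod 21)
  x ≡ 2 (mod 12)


Moduli 6, 21, 12 are not pairwise coprime, so CRT works modulo lcm(m_i) when all pairwise compatibility conditions hold.
Pairwise compatibility: gcd(m_i, m_j) must divide a_i - a_j for every pair.
Merge one congruence at a time:
  Start: x ≡ 2 (mod 6).
  Combine with x ≡ 17 (mod 21): gcd(6, 21) = 3; 17 - 2 = 15, which IS divisible by 3, so compatible.
    Write x = 2 + 6·t and substitute into x ≡ 17 (mod 21): 6·t ≡ 17 − 2 = 15 (mod 21).
    Divide the congruence (and modulus) by g = 3: 2·t ≡ 5 (mod 7).
    The inverse of 2 mod 7 is 4 (since 2·4 = 8 = 1·7 + 1), so t ≡ 4·5 = 20 ≡ 6 (mod 7).
    Then x = 2 + 6·6 = 38, valid modulo lcm(6, 21) = 42: x ≡ 38 (mod 42).
  Combine with x ≡ 2 (mod 12): gcd(42, 12) = 6; 2 - 38 = -36, which IS divisible by 6, so compatible.
    Write x = 38 + 42·t and substitute into x ≡ 2 (mod 12): 42·t ≡ 2 − 38 = -36 (mod 12).
    Divide the congruence (and modulus) by g = 6: 7·t ≡ -6 (mod 2).
    Reduce coefficients mod 2: 1·t ≡ 0 (mod 2).
    So t ≡ 0 (mod 2).
    Then x = 38 + 42·0 = 38, valid modulo lcm(42, 12) = 84: x ≡ 38 (mod 84).
Verify: 38 mod 6 = 2, 38 mod 21 = 17, 38 mod 12 = 2.

x ≡ 38 (mod 84).


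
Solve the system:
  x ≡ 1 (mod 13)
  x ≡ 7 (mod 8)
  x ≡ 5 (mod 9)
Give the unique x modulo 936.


Moduli 13, 8, 9 are pairwise coprime; by CRT there is a unique solution modulo M = 13 · 8 · 9 = 936.
Solve pairwise, accumulating the modulus:
  Start with x ≡ 1 (mod 13).
  Combine with x ≡ 7 (mod 8): since gcd(13, 8) = 1, we get a unique residue mod 104.
    Write x = 1 + 13·t and substitute into x ≡ 7 (mod 8): 13·t ≡ 7 − 1 = 6 (mod 8).
    Reduce coefficients mod 8: 5·t ≡ 6 (mod 8).
    The inverse of 5 mod 8 is 5 (since 5·5 = 25 = 3·8 + 1), so t ≡ 5·6 = 30 ≡ 6 (mod 8).
    Then x = 1 + 13·6 = 79, valid modulo lcm(13, 8) = 104: x ≡ 79 (mod 104).
  Combine with x ≡ 5 (mod 9): since gcd(104, 9) = 1, we get a unique residue mod 936.
    Write x = 79 + 104·t and substitute into x ≡ 5 (mod 9): 104·t ≡ 5 − 79 = -74 (mod 9).
    Reduce coefficients mod 9: 5·t ≡ 7 (mod 9).
    The inverse of 5 mod 9 is 2 (since 5·2 = 10 = 1·9 + 1), so t ≡ 2·7 = 14 ≡ 5 (mod 9).
    Then x = 79 + 104·5 = 599, valid modulo lcm(104, 9) = 936: x ≡ 599 (mod 936).
Verify: 599 mod 13 = 1 ✓, 599 mod 8 = 7 ✓, 599 mod 9 = 5 ✓.

x ≡ 599 (mod 936).


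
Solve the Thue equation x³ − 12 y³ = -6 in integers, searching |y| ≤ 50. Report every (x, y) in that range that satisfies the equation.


The equation is x³ - 12y³ = -6. For fixed y, x³ = 12·y³ − 6, so a solution requires the RHS to be a perfect cube.
Strategy: iterate y from -50 to 50, compute RHS = 12·y³ − 6, and check whether it is a (positive or negative) perfect cube.
Check small values of y:
  y = 0: RHS = -6 is not a perfect cube.
  y = 1: RHS = 6 is not a perfect cube.
  y = -1: RHS = -18 is not a perfect cube.
  y = 2: RHS = 90 is not a perfect cube.
  y = -2: RHS = -102 is not a perfect cube.
  y = 3: RHS = 318 is not a perfect cube.
  y = -3: RHS = -330 is not a perfect cube.
Continuing the search up to |y| = 50 finds no solutions either.
No (x, y) in the scanned range satisfies the equation.

No integer solutions with |y| ≤ 50.


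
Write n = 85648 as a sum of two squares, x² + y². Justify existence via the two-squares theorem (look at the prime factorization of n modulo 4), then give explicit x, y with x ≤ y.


Step 1: Factor n = 85648 = 2^4 · 53 · 101.
Step 2: Check the mod-4 condition on each prime factor: 2 = 2 (special); 53 ≡ 1 (mod 4), exponent 1; 101 ≡ 1 (mod 4), exponent 1.
All primes ≡ 3 (mod 4) appear to even exponent (or don't appear), so by the two-squares theorem n IS expressible as a sum of two squares.
Step 3: Build a representation. Group n = k² · m with k = 4 and m = 53 · 101 = 5353 (a product of primes ≡ 1 (mod 4)); a representation of m scales to one of n via (k·x)² + (k·y)² = k²(x² + y²). Each prime p ≡ 1 (mod 4) is itself a sum of two squares; find a² by testing p − a² for a perfect square:
  53: 53 − 1² = 52, 53 − 2² = 49 = 7² ⇒ 53 = 2² + 7².
  101: 101 − 1² = 100 = 10² ⇒ 101 = 1² + 10².
  Combine using the Brahmagupta–Fibonacci identity (a² + b²)(c² + d²) = (ac − bd)² + (ad + bc)² = (ac + bd)² + (ad − bc)²:
  53 · 101 = 5353: from (2² + 7²)(1² + 10²), take (2·1 − 7·10, 2·10 + 7·1) = (2 − 70, 20 + 7) = (-68, 27); dropping signs (only squares matter) gives (68, 27); check 68² + 27² = 4624 + 729 = 5353 ✓.
  Scale by k = 4: (4·68, 4·27) = (272, 108).
Step 4: Order so x ≤ y and verify: 108² + 272² = 11664 + 73984 = 85648 = n. ✓

n = 85648 = 108² + 272² (one valid representation with x ≤ y).


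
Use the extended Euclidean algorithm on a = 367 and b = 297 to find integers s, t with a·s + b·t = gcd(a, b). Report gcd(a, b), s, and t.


Euclidean algorithm on (367, 297) — divide until remainder is 0:
  367 = 1 · 297 + 70
  297 = 4 · 70 + 17
  70 = 4 · 17 + 2
  17 = 8 · 2 + 1
  2 = 2 · 1 + 0
gcd(367, 297) = 1.
Track Bezout coefficients alongside the remainders: start with r₀ = 367 = a·1 + b·0 (s = 1, t = 0) and r₁ = 297 = a·0 + b·1 (s = 0, t = 1); each new remainder r_{k+1} = r_{k-1} − q_k·r_k inherits s_{k+1} = s_{k-1} − q_k·s_k, t_{k+1} = t_{k-1} − q_k·t_k, so r_k = a·s_k + b·t_k at every step:
  q = 1: r = 70, s = 1 − 1·0 = 1, t = 0 − 1·1 = -1  (check: 367·1 + 297·(-1) = 70)
  q = 4: r = 17, s = 0 − 4·1 = -4, t = 1 − 4·(-1) = 5  (check: 367·(-4) + 297·5 = 17)
  q = 4: r = 2, s = 1 − 4·(-4) = 17, t = -1 − 4·5 = -21  (check: 367·17 + 297·(-21) = 2)
  q = 8: r = 1, s = -4 − 8·17 = -140, t = 5 − 8·(-21) = 173  (check: 367·(-140) + 297·173 = 1)
The row with r = 1 (the gcd) gives the Bezout coefficients s = -140, t = 173.
Result: 367 · (-140) + 297 · (173) = 1.

gcd(367, 297) = 1; s = -140, t = 173 (check: 367·(-140) + 297·173 = 1).


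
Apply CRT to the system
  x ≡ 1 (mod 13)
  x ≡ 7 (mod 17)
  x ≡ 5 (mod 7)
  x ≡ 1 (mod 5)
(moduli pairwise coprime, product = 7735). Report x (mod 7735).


Product of moduli M = 13 · 17 · 7 · 5 = 7735.
Merge one congruence at a time:
  Start: x ≡ 1 (mod 13).
  Combine with x ≡ 7 (mod 17); new modulus lcm = 221.
    Write x = 1 + 13·t and substitute into x ≡ 7 (mod 17): 13·t ≡ 7 − 1 = 6 (mod 17).
    The inverse of 13 mod 17 is 4 (since 13·4 = 52 = 3·17 + 1), so t ≡ 4·6 = 24 ≡ 7 (mod 17).
    Then x = 1 + 13·7 = 92, valid modulo lcm(13, 17) = 221: x ≡ 92 (mod 221).
  Combine with x ≡ 5 (mod 7); new modulus lcm = 1547.
    Write x = 92 + 221·t and substitute into x ≡ 5 (mod 7): 221·t ≡ 5 − 92 = -87 (mod 7).
    Reduce coefficients mod 7: 4·t ≡ 4 (mod 7).
    The inverse of 4 mod 7 is 2 (since 4·2 = 8 = 1·7 + 1), so t ≡ 2·4 = 8 ≡ 1 (mod 7).
    Then x = 92 + 221·1 = 313, valid modulo lcm(221, 7) = 1547: x ≡ 313 (mod 1547).
  Combine with x ≡ 1 (mod 5); new modulus lcm = 7735.
    Write x = 313 + 1547·t and substitute into x ≡ 1 (mod 5): 1547·t ≡ 1 − 313 = -312 (mod 5).
    Reduce coefficients mod 5: 2·t ≡ 3 (mod 5).
    The inverse of 2 mod 5 is 3 (since 2·3 = 6 = 1·5 + 1), so t ≡ 3·3 = 9 ≡ 4 (mod 5).
    Then x = 313 + 1547·4 = 6501, valid modulo lcm(1547, 5) = 7735: x ≡ 6501 (mod 7735).
Verify against each original: 6501 mod 13 = 1, 6501 mod 17 = 7, 6501 mod 7 = 5, 6501 mod 5 = 1.

x ≡ 6501 (mod 7735).
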